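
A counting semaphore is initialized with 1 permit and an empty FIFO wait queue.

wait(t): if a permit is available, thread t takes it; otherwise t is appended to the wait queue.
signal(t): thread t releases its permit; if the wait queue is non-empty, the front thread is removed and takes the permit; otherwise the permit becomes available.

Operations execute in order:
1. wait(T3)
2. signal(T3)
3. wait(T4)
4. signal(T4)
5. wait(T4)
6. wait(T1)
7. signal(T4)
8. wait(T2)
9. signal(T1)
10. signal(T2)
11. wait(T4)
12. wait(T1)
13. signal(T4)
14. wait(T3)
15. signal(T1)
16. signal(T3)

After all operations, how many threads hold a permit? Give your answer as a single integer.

Answer: 0

Derivation:
Step 1: wait(T3) -> count=0 queue=[] holders={T3}
Step 2: signal(T3) -> count=1 queue=[] holders={none}
Step 3: wait(T4) -> count=0 queue=[] holders={T4}
Step 4: signal(T4) -> count=1 queue=[] holders={none}
Step 5: wait(T4) -> count=0 queue=[] holders={T4}
Step 6: wait(T1) -> count=0 queue=[T1] holders={T4}
Step 7: signal(T4) -> count=0 queue=[] holders={T1}
Step 8: wait(T2) -> count=0 queue=[T2] holders={T1}
Step 9: signal(T1) -> count=0 queue=[] holders={T2}
Step 10: signal(T2) -> count=1 queue=[] holders={none}
Step 11: wait(T4) -> count=0 queue=[] holders={T4}
Step 12: wait(T1) -> count=0 queue=[T1] holders={T4}
Step 13: signal(T4) -> count=0 queue=[] holders={T1}
Step 14: wait(T3) -> count=0 queue=[T3] holders={T1}
Step 15: signal(T1) -> count=0 queue=[] holders={T3}
Step 16: signal(T3) -> count=1 queue=[] holders={none}
Final holders: {none} -> 0 thread(s)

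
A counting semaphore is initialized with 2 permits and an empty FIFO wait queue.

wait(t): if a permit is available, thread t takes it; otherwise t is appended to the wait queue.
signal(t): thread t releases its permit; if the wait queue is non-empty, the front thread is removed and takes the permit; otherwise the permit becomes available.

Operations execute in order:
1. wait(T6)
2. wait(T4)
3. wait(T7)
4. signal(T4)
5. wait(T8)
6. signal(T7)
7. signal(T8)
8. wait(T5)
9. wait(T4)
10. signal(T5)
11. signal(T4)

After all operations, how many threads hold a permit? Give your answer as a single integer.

Step 1: wait(T6) -> count=1 queue=[] holders={T6}
Step 2: wait(T4) -> count=0 queue=[] holders={T4,T6}
Step 3: wait(T7) -> count=0 queue=[T7] holders={T4,T6}
Step 4: signal(T4) -> count=0 queue=[] holders={T6,T7}
Step 5: wait(T8) -> count=0 queue=[T8] holders={T6,T7}
Step 6: signal(T7) -> count=0 queue=[] holders={T6,T8}
Step 7: signal(T8) -> count=1 queue=[] holders={T6}
Step 8: wait(T5) -> count=0 queue=[] holders={T5,T6}
Step 9: wait(T4) -> count=0 queue=[T4] holders={T5,T6}
Step 10: signal(T5) -> count=0 queue=[] holders={T4,T6}
Step 11: signal(T4) -> count=1 queue=[] holders={T6}
Final holders: {T6} -> 1 thread(s)

Answer: 1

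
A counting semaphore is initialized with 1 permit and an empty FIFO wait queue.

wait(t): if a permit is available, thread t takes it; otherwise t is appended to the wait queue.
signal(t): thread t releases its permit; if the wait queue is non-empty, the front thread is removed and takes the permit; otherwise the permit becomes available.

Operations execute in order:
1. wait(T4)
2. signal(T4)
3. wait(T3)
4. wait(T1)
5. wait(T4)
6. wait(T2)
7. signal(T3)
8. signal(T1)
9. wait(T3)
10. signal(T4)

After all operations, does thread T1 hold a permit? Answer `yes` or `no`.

Answer: no

Derivation:
Step 1: wait(T4) -> count=0 queue=[] holders={T4}
Step 2: signal(T4) -> count=1 queue=[] holders={none}
Step 3: wait(T3) -> count=0 queue=[] holders={T3}
Step 4: wait(T1) -> count=0 queue=[T1] holders={T3}
Step 5: wait(T4) -> count=0 queue=[T1,T4] holders={T3}
Step 6: wait(T2) -> count=0 queue=[T1,T4,T2] holders={T3}
Step 7: signal(T3) -> count=0 queue=[T4,T2] holders={T1}
Step 8: signal(T1) -> count=0 queue=[T2] holders={T4}
Step 9: wait(T3) -> count=0 queue=[T2,T3] holders={T4}
Step 10: signal(T4) -> count=0 queue=[T3] holders={T2}
Final holders: {T2} -> T1 not in holders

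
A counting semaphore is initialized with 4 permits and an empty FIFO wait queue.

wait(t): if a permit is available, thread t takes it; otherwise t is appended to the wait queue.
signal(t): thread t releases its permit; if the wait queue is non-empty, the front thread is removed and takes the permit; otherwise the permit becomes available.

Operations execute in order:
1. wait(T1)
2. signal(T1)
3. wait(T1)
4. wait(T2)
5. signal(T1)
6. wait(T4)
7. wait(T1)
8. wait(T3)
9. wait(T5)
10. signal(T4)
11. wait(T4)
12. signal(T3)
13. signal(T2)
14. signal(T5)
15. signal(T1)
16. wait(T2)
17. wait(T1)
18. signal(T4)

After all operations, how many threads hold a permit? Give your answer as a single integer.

Answer: 2

Derivation:
Step 1: wait(T1) -> count=3 queue=[] holders={T1}
Step 2: signal(T1) -> count=4 queue=[] holders={none}
Step 3: wait(T1) -> count=3 queue=[] holders={T1}
Step 4: wait(T2) -> count=2 queue=[] holders={T1,T2}
Step 5: signal(T1) -> count=3 queue=[] holders={T2}
Step 6: wait(T4) -> count=2 queue=[] holders={T2,T4}
Step 7: wait(T1) -> count=1 queue=[] holders={T1,T2,T4}
Step 8: wait(T3) -> count=0 queue=[] holders={T1,T2,T3,T4}
Step 9: wait(T5) -> count=0 queue=[T5] holders={T1,T2,T3,T4}
Step 10: signal(T4) -> count=0 queue=[] holders={T1,T2,T3,T5}
Step 11: wait(T4) -> count=0 queue=[T4] holders={T1,T2,T3,T5}
Step 12: signal(T3) -> count=0 queue=[] holders={T1,T2,T4,T5}
Step 13: signal(T2) -> count=1 queue=[] holders={T1,T4,T5}
Step 14: signal(T5) -> count=2 queue=[] holders={T1,T4}
Step 15: signal(T1) -> count=3 queue=[] holders={T4}
Step 16: wait(T2) -> count=2 queue=[] holders={T2,T4}
Step 17: wait(T1) -> count=1 queue=[] holders={T1,T2,T4}
Step 18: signal(T4) -> count=2 queue=[] holders={T1,T2}
Final holders: {T1,T2} -> 2 thread(s)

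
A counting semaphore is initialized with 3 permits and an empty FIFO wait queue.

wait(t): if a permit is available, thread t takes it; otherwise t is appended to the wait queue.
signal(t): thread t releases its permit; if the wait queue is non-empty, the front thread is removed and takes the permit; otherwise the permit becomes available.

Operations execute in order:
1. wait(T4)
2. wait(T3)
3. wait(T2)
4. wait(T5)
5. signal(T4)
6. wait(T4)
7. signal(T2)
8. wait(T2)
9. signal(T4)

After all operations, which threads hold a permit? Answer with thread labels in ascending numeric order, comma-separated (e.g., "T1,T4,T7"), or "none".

Answer: T2,T3,T5

Derivation:
Step 1: wait(T4) -> count=2 queue=[] holders={T4}
Step 2: wait(T3) -> count=1 queue=[] holders={T3,T4}
Step 3: wait(T2) -> count=0 queue=[] holders={T2,T3,T4}
Step 4: wait(T5) -> count=0 queue=[T5] holders={T2,T3,T4}
Step 5: signal(T4) -> count=0 queue=[] holders={T2,T3,T5}
Step 6: wait(T4) -> count=0 queue=[T4] holders={T2,T3,T5}
Step 7: signal(T2) -> count=0 queue=[] holders={T3,T4,T5}
Step 8: wait(T2) -> count=0 queue=[T2] holders={T3,T4,T5}
Step 9: signal(T4) -> count=0 queue=[] holders={T2,T3,T5}
Final holders: T2,T3,T5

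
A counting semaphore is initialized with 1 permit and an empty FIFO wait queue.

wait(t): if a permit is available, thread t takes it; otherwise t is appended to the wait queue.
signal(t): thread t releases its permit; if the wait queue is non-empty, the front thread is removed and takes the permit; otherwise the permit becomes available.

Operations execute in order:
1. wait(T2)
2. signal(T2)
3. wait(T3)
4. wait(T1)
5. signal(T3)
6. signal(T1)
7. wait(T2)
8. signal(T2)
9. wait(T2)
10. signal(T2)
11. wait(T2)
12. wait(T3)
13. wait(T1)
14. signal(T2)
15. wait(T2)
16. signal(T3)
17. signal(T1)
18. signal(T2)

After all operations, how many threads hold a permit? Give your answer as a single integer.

Answer: 0

Derivation:
Step 1: wait(T2) -> count=0 queue=[] holders={T2}
Step 2: signal(T2) -> count=1 queue=[] holders={none}
Step 3: wait(T3) -> count=0 queue=[] holders={T3}
Step 4: wait(T1) -> count=0 queue=[T1] holders={T3}
Step 5: signal(T3) -> count=0 queue=[] holders={T1}
Step 6: signal(T1) -> count=1 queue=[] holders={none}
Step 7: wait(T2) -> count=0 queue=[] holders={T2}
Step 8: signal(T2) -> count=1 queue=[] holders={none}
Step 9: wait(T2) -> count=0 queue=[] holders={T2}
Step 10: signal(T2) -> count=1 queue=[] holders={none}
Step 11: wait(T2) -> count=0 queue=[] holders={T2}
Step 12: wait(T3) -> count=0 queue=[T3] holders={T2}
Step 13: wait(T1) -> count=0 queue=[T3,T1] holders={T2}
Step 14: signal(T2) -> count=0 queue=[T1] holders={T3}
Step 15: wait(T2) -> count=0 queue=[T1,T2] holders={T3}
Step 16: signal(T3) -> count=0 queue=[T2] holders={T1}
Step 17: signal(T1) -> count=0 queue=[] holders={T2}
Step 18: signal(T2) -> count=1 queue=[] holders={none}
Final holders: {none} -> 0 thread(s)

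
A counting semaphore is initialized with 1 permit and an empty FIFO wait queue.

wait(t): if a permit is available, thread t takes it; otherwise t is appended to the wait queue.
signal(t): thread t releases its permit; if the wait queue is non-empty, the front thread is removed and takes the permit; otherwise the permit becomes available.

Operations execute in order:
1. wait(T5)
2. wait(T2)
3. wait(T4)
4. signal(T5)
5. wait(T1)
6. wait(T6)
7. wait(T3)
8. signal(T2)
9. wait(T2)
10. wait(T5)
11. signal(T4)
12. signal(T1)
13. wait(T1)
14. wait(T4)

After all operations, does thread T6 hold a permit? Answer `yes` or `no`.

Answer: yes

Derivation:
Step 1: wait(T5) -> count=0 queue=[] holders={T5}
Step 2: wait(T2) -> count=0 queue=[T2] holders={T5}
Step 3: wait(T4) -> count=0 queue=[T2,T4] holders={T5}
Step 4: signal(T5) -> count=0 queue=[T4] holders={T2}
Step 5: wait(T1) -> count=0 queue=[T4,T1] holders={T2}
Step 6: wait(T6) -> count=0 queue=[T4,T1,T6] holders={T2}
Step 7: wait(T3) -> count=0 queue=[T4,T1,T6,T3] holders={T2}
Step 8: signal(T2) -> count=0 queue=[T1,T6,T3] holders={T4}
Step 9: wait(T2) -> count=0 queue=[T1,T6,T3,T2] holders={T4}
Step 10: wait(T5) -> count=0 queue=[T1,T6,T3,T2,T5] holders={T4}
Step 11: signal(T4) -> count=0 queue=[T6,T3,T2,T5] holders={T1}
Step 12: signal(T1) -> count=0 queue=[T3,T2,T5] holders={T6}
Step 13: wait(T1) -> count=0 queue=[T3,T2,T5,T1] holders={T6}
Step 14: wait(T4) -> count=0 queue=[T3,T2,T5,T1,T4] holders={T6}
Final holders: {T6} -> T6 in holders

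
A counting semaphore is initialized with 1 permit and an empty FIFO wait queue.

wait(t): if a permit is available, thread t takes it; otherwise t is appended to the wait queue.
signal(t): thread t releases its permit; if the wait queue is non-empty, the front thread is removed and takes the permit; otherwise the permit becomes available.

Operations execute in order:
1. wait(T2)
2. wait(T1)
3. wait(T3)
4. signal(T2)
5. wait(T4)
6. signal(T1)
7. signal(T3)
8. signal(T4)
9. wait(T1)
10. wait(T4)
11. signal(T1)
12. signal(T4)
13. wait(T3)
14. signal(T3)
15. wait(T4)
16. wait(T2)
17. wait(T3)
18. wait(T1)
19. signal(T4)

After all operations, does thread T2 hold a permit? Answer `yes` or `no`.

Step 1: wait(T2) -> count=0 queue=[] holders={T2}
Step 2: wait(T1) -> count=0 queue=[T1] holders={T2}
Step 3: wait(T3) -> count=0 queue=[T1,T3] holders={T2}
Step 4: signal(T2) -> count=0 queue=[T3] holders={T1}
Step 5: wait(T4) -> count=0 queue=[T3,T4] holders={T1}
Step 6: signal(T1) -> count=0 queue=[T4] holders={T3}
Step 7: signal(T3) -> count=0 queue=[] holders={T4}
Step 8: signal(T4) -> count=1 queue=[] holders={none}
Step 9: wait(T1) -> count=0 queue=[] holders={T1}
Step 10: wait(T4) -> count=0 queue=[T4] holders={T1}
Step 11: signal(T1) -> count=0 queue=[] holders={T4}
Step 12: signal(T4) -> count=1 queue=[] holders={none}
Step 13: wait(T3) -> count=0 queue=[] holders={T3}
Step 14: signal(T3) -> count=1 queue=[] holders={none}
Step 15: wait(T4) -> count=0 queue=[] holders={T4}
Step 16: wait(T2) -> count=0 queue=[T2] holders={T4}
Step 17: wait(T3) -> count=0 queue=[T2,T3] holders={T4}
Step 18: wait(T1) -> count=0 queue=[T2,T3,T1] holders={T4}
Step 19: signal(T4) -> count=0 queue=[T3,T1] holders={T2}
Final holders: {T2} -> T2 in holders

Answer: yes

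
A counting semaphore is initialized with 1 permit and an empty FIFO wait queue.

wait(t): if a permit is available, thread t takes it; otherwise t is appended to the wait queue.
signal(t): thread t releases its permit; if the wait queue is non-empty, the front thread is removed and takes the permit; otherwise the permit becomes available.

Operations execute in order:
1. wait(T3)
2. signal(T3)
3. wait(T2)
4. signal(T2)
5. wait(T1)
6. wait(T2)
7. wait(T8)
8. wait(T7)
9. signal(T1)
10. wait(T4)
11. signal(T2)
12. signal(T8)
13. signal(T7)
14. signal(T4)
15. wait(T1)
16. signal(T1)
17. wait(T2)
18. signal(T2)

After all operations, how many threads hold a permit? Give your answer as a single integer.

Step 1: wait(T3) -> count=0 queue=[] holders={T3}
Step 2: signal(T3) -> count=1 queue=[] holders={none}
Step 3: wait(T2) -> count=0 queue=[] holders={T2}
Step 4: signal(T2) -> count=1 queue=[] holders={none}
Step 5: wait(T1) -> count=0 queue=[] holders={T1}
Step 6: wait(T2) -> count=0 queue=[T2] holders={T1}
Step 7: wait(T8) -> count=0 queue=[T2,T8] holders={T1}
Step 8: wait(T7) -> count=0 queue=[T2,T8,T7] holders={T1}
Step 9: signal(T1) -> count=0 queue=[T8,T7] holders={T2}
Step 10: wait(T4) -> count=0 queue=[T8,T7,T4] holders={T2}
Step 11: signal(T2) -> count=0 queue=[T7,T4] holders={T8}
Step 12: signal(T8) -> count=0 queue=[T4] holders={T7}
Step 13: signal(T7) -> count=0 queue=[] holders={T4}
Step 14: signal(T4) -> count=1 queue=[] holders={none}
Step 15: wait(T1) -> count=0 queue=[] holders={T1}
Step 16: signal(T1) -> count=1 queue=[] holders={none}
Step 17: wait(T2) -> count=0 queue=[] holders={T2}
Step 18: signal(T2) -> count=1 queue=[] holders={none}
Final holders: {none} -> 0 thread(s)

Answer: 0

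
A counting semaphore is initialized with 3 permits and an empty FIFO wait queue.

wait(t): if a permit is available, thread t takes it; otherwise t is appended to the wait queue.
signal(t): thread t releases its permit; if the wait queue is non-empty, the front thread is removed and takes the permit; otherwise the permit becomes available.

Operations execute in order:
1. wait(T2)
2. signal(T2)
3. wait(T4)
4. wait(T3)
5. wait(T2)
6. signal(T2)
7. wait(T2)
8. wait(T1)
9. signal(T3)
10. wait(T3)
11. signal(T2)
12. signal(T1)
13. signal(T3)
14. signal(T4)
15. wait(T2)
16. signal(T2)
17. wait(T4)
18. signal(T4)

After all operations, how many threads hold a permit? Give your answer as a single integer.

Step 1: wait(T2) -> count=2 queue=[] holders={T2}
Step 2: signal(T2) -> count=3 queue=[] holders={none}
Step 3: wait(T4) -> count=2 queue=[] holders={T4}
Step 4: wait(T3) -> count=1 queue=[] holders={T3,T4}
Step 5: wait(T2) -> count=0 queue=[] holders={T2,T3,T4}
Step 6: signal(T2) -> count=1 queue=[] holders={T3,T4}
Step 7: wait(T2) -> count=0 queue=[] holders={T2,T3,T4}
Step 8: wait(T1) -> count=0 queue=[T1] holders={T2,T3,T4}
Step 9: signal(T3) -> count=0 queue=[] holders={T1,T2,T4}
Step 10: wait(T3) -> count=0 queue=[T3] holders={T1,T2,T4}
Step 11: signal(T2) -> count=0 queue=[] holders={T1,T3,T4}
Step 12: signal(T1) -> count=1 queue=[] holders={T3,T4}
Step 13: signal(T3) -> count=2 queue=[] holders={T4}
Step 14: signal(T4) -> count=3 queue=[] holders={none}
Step 15: wait(T2) -> count=2 queue=[] holders={T2}
Step 16: signal(T2) -> count=3 queue=[] holders={none}
Step 17: wait(T4) -> count=2 queue=[] holders={T4}
Step 18: signal(T4) -> count=3 queue=[] holders={none}
Final holders: {none} -> 0 thread(s)

Answer: 0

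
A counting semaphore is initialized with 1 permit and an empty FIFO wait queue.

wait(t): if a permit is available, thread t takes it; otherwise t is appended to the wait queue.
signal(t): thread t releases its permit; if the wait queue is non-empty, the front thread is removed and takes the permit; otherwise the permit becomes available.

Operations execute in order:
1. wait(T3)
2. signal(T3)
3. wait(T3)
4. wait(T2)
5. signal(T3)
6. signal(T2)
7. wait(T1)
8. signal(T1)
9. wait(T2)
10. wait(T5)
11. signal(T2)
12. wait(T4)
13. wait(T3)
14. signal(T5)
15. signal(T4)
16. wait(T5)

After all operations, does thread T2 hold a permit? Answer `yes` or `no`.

Answer: no

Derivation:
Step 1: wait(T3) -> count=0 queue=[] holders={T3}
Step 2: signal(T3) -> count=1 queue=[] holders={none}
Step 3: wait(T3) -> count=0 queue=[] holders={T3}
Step 4: wait(T2) -> count=0 queue=[T2] holders={T3}
Step 5: signal(T3) -> count=0 queue=[] holders={T2}
Step 6: signal(T2) -> count=1 queue=[] holders={none}
Step 7: wait(T1) -> count=0 queue=[] holders={T1}
Step 8: signal(T1) -> count=1 queue=[] holders={none}
Step 9: wait(T2) -> count=0 queue=[] holders={T2}
Step 10: wait(T5) -> count=0 queue=[T5] holders={T2}
Step 11: signal(T2) -> count=0 queue=[] holders={T5}
Step 12: wait(T4) -> count=0 queue=[T4] holders={T5}
Step 13: wait(T3) -> count=0 queue=[T4,T3] holders={T5}
Step 14: signal(T5) -> count=0 queue=[T3] holders={T4}
Step 15: signal(T4) -> count=0 queue=[] holders={T3}
Step 16: wait(T5) -> count=0 queue=[T5] holders={T3}
Final holders: {T3} -> T2 not in holders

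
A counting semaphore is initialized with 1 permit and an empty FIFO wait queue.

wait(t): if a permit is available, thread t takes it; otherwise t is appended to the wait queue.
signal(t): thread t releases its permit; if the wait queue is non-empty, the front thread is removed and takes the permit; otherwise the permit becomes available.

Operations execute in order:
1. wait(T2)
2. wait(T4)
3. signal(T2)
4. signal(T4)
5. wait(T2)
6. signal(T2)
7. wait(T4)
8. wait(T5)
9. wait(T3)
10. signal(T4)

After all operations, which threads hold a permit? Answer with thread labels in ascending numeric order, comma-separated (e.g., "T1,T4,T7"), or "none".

Answer: T5

Derivation:
Step 1: wait(T2) -> count=0 queue=[] holders={T2}
Step 2: wait(T4) -> count=0 queue=[T4] holders={T2}
Step 3: signal(T2) -> count=0 queue=[] holders={T4}
Step 4: signal(T4) -> count=1 queue=[] holders={none}
Step 5: wait(T2) -> count=0 queue=[] holders={T2}
Step 6: signal(T2) -> count=1 queue=[] holders={none}
Step 7: wait(T4) -> count=0 queue=[] holders={T4}
Step 8: wait(T5) -> count=0 queue=[T5] holders={T4}
Step 9: wait(T3) -> count=0 queue=[T5,T3] holders={T4}
Step 10: signal(T4) -> count=0 queue=[T3] holders={T5}
Final holders: T5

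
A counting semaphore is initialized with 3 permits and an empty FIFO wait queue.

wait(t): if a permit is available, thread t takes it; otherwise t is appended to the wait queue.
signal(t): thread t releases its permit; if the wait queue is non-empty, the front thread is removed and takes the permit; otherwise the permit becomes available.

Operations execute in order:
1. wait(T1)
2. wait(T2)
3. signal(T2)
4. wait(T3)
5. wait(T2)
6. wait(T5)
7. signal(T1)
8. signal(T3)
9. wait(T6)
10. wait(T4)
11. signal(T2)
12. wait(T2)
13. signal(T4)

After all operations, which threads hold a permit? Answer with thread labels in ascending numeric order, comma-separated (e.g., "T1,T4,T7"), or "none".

Answer: T2,T5,T6

Derivation:
Step 1: wait(T1) -> count=2 queue=[] holders={T1}
Step 2: wait(T2) -> count=1 queue=[] holders={T1,T2}
Step 3: signal(T2) -> count=2 queue=[] holders={T1}
Step 4: wait(T3) -> count=1 queue=[] holders={T1,T3}
Step 5: wait(T2) -> count=0 queue=[] holders={T1,T2,T3}
Step 6: wait(T5) -> count=0 queue=[T5] holders={T1,T2,T3}
Step 7: signal(T1) -> count=0 queue=[] holders={T2,T3,T5}
Step 8: signal(T3) -> count=1 queue=[] holders={T2,T5}
Step 9: wait(T6) -> count=0 queue=[] holders={T2,T5,T6}
Step 10: wait(T4) -> count=0 queue=[T4] holders={T2,T5,T6}
Step 11: signal(T2) -> count=0 queue=[] holders={T4,T5,T6}
Step 12: wait(T2) -> count=0 queue=[T2] holders={T4,T5,T6}
Step 13: signal(T4) -> count=0 queue=[] holders={T2,T5,T6}
Final holders: T2,T5,T6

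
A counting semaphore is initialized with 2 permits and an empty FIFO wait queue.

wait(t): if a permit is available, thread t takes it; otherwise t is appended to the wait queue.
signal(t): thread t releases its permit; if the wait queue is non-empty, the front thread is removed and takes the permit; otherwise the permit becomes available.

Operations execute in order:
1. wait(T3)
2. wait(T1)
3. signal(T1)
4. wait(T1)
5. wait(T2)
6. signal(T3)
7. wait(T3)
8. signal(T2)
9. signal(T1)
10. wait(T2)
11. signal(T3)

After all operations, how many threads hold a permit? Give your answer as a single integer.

Step 1: wait(T3) -> count=1 queue=[] holders={T3}
Step 2: wait(T1) -> count=0 queue=[] holders={T1,T3}
Step 3: signal(T1) -> count=1 queue=[] holders={T3}
Step 4: wait(T1) -> count=0 queue=[] holders={T1,T3}
Step 5: wait(T2) -> count=0 queue=[T2] holders={T1,T3}
Step 6: signal(T3) -> count=0 queue=[] holders={T1,T2}
Step 7: wait(T3) -> count=0 queue=[T3] holders={T1,T2}
Step 8: signal(T2) -> count=0 queue=[] holders={T1,T3}
Step 9: signal(T1) -> count=1 queue=[] holders={T3}
Step 10: wait(T2) -> count=0 queue=[] holders={T2,T3}
Step 11: signal(T3) -> count=1 queue=[] holders={T2}
Final holders: {T2} -> 1 thread(s)

Answer: 1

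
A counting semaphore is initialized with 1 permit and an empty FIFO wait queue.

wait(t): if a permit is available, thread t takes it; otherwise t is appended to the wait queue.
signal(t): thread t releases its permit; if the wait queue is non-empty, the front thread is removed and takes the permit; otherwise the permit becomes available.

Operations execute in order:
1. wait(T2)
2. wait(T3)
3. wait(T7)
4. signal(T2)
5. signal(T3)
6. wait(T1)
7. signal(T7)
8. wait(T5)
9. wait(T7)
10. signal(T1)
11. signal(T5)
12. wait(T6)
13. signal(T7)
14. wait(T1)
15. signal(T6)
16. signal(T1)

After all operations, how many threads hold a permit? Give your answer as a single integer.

Step 1: wait(T2) -> count=0 queue=[] holders={T2}
Step 2: wait(T3) -> count=0 queue=[T3] holders={T2}
Step 3: wait(T7) -> count=0 queue=[T3,T7] holders={T2}
Step 4: signal(T2) -> count=0 queue=[T7] holders={T3}
Step 5: signal(T3) -> count=0 queue=[] holders={T7}
Step 6: wait(T1) -> count=0 queue=[T1] holders={T7}
Step 7: signal(T7) -> count=0 queue=[] holders={T1}
Step 8: wait(T5) -> count=0 queue=[T5] holders={T1}
Step 9: wait(T7) -> count=0 queue=[T5,T7] holders={T1}
Step 10: signal(T1) -> count=0 queue=[T7] holders={T5}
Step 11: signal(T5) -> count=0 queue=[] holders={T7}
Step 12: wait(T6) -> count=0 queue=[T6] holders={T7}
Step 13: signal(T7) -> count=0 queue=[] holders={T6}
Step 14: wait(T1) -> count=0 queue=[T1] holders={T6}
Step 15: signal(T6) -> count=0 queue=[] holders={T1}
Step 16: signal(T1) -> count=1 queue=[] holders={none}
Final holders: {none} -> 0 thread(s)

Answer: 0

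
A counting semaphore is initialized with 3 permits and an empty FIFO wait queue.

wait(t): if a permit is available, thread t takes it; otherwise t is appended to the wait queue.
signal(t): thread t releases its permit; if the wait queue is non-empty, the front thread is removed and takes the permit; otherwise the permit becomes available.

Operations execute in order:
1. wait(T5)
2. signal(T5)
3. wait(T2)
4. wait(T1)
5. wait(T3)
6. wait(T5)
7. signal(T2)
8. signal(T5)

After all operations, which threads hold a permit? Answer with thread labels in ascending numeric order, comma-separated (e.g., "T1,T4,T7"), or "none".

Step 1: wait(T5) -> count=2 queue=[] holders={T5}
Step 2: signal(T5) -> count=3 queue=[] holders={none}
Step 3: wait(T2) -> count=2 queue=[] holders={T2}
Step 4: wait(T1) -> count=1 queue=[] holders={T1,T2}
Step 5: wait(T3) -> count=0 queue=[] holders={T1,T2,T3}
Step 6: wait(T5) -> count=0 queue=[T5] holders={T1,T2,T3}
Step 7: signal(T2) -> count=0 queue=[] holders={T1,T3,T5}
Step 8: signal(T5) -> count=1 queue=[] holders={T1,T3}
Final holders: T1,T3

Answer: T1,T3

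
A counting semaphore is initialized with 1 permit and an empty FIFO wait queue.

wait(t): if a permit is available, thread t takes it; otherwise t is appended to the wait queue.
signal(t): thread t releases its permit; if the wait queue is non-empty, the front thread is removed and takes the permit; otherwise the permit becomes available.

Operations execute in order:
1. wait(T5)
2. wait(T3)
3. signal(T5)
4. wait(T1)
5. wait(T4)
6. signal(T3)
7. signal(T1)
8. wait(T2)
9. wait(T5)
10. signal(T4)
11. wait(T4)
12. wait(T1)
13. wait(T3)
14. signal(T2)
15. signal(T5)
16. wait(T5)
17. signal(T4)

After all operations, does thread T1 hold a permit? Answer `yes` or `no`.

Step 1: wait(T5) -> count=0 queue=[] holders={T5}
Step 2: wait(T3) -> count=0 queue=[T3] holders={T5}
Step 3: signal(T5) -> count=0 queue=[] holders={T3}
Step 4: wait(T1) -> count=0 queue=[T1] holders={T3}
Step 5: wait(T4) -> count=0 queue=[T1,T4] holders={T3}
Step 6: signal(T3) -> count=0 queue=[T4] holders={T1}
Step 7: signal(T1) -> count=0 queue=[] holders={T4}
Step 8: wait(T2) -> count=0 queue=[T2] holders={T4}
Step 9: wait(T5) -> count=0 queue=[T2,T5] holders={T4}
Step 10: signal(T4) -> count=0 queue=[T5] holders={T2}
Step 11: wait(T4) -> count=0 queue=[T5,T4] holders={T2}
Step 12: wait(T1) -> count=0 queue=[T5,T4,T1] holders={T2}
Step 13: wait(T3) -> count=0 queue=[T5,T4,T1,T3] holders={T2}
Step 14: signal(T2) -> count=0 queue=[T4,T1,T3] holders={T5}
Step 15: signal(T5) -> count=0 queue=[T1,T3] holders={T4}
Step 16: wait(T5) -> count=0 queue=[T1,T3,T5] holders={T4}
Step 17: signal(T4) -> count=0 queue=[T3,T5] holders={T1}
Final holders: {T1} -> T1 in holders

Answer: yes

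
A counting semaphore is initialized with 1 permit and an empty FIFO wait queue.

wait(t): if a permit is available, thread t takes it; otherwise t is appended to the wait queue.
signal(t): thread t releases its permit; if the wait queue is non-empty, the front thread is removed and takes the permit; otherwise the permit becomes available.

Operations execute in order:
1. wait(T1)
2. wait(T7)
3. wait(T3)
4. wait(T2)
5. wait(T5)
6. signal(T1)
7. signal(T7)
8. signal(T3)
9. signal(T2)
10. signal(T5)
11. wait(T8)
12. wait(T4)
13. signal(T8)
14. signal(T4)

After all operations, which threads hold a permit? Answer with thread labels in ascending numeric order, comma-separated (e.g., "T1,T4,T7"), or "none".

Step 1: wait(T1) -> count=0 queue=[] holders={T1}
Step 2: wait(T7) -> count=0 queue=[T7] holders={T1}
Step 3: wait(T3) -> count=0 queue=[T7,T3] holders={T1}
Step 4: wait(T2) -> count=0 queue=[T7,T3,T2] holders={T1}
Step 5: wait(T5) -> count=0 queue=[T7,T3,T2,T5] holders={T1}
Step 6: signal(T1) -> count=0 queue=[T3,T2,T5] holders={T7}
Step 7: signal(T7) -> count=0 queue=[T2,T5] holders={T3}
Step 8: signal(T3) -> count=0 queue=[T5] holders={T2}
Step 9: signal(T2) -> count=0 queue=[] holders={T5}
Step 10: signal(T5) -> count=1 queue=[] holders={none}
Step 11: wait(T8) -> count=0 queue=[] holders={T8}
Step 12: wait(T4) -> count=0 queue=[T4] holders={T8}
Step 13: signal(T8) -> count=0 queue=[] holders={T4}
Step 14: signal(T4) -> count=1 queue=[] holders={none}
Final holders: none

Answer: none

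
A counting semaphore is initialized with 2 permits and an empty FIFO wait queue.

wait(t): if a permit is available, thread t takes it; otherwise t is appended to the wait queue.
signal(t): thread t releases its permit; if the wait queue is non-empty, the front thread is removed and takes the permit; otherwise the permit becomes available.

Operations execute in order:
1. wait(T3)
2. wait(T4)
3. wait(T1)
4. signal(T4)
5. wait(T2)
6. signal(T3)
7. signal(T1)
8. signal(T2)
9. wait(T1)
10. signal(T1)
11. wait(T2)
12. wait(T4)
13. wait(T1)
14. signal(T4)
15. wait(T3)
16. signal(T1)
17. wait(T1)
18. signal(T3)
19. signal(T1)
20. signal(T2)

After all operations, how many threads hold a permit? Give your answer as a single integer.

Answer: 0

Derivation:
Step 1: wait(T3) -> count=1 queue=[] holders={T3}
Step 2: wait(T4) -> count=0 queue=[] holders={T3,T4}
Step 3: wait(T1) -> count=0 queue=[T1] holders={T3,T4}
Step 4: signal(T4) -> count=0 queue=[] holders={T1,T3}
Step 5: wait(T2) -> count=0 queue=[T2] holders={T1,T3}
Step 6: signal(T3) -> count=0 queue=[] holders={T1,T2}
Step 7: signal(T1) -> count=1 queue=[] holders={T2}
Step 8: signal(T2) -> count=2 queue=[] holders={none}
Step 9: wait(T1) -> count=1 queue=[] holders={T1}
Step 10: signal(T1) -> count=2 queue=[] holders={none}
Step 11: wait(T2) -> count=1 queue=[] holders={T2}
Step 12: wait(T4) -> count=0 queue=[] holders={T2,T4}
Step 13: wait(T1) -> count=0 queue=[T1] holders={T2,T4}
Step 14: signal(T4) -> count=0 queue=[] holders={T1,T2}
Step 15: wait(T3) -> count=0 queue=[T3] holders={T1,T2}
Step 16: signal(T1) -> count=0 queue=[] holders={T2,T3}
Step 17: wait(T1) -> count=0 queue=[T1] holders={T2,T3}
Step 18: signal(T3) -> count=0 queue=[] holders={T1,T2}
Step 19: signal(T1) -> count=1 queue=[] holders={T2}
Step 20: signal(T2) -> count=2 queue=[] holders={none}
Final holders: {none} -> 0 thread(s)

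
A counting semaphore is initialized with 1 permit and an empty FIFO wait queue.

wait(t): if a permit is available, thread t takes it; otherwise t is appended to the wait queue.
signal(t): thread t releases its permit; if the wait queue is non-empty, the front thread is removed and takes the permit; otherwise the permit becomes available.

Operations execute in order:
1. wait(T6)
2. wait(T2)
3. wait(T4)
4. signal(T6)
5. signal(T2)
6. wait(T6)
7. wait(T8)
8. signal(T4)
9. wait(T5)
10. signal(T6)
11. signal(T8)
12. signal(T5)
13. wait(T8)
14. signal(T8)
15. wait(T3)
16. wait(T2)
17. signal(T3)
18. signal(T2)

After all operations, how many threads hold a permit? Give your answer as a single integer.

Answer: 0

Derivation:
Step 1: wait(T6) -> count=0 queue=[] holders={T6}
Step 2: wait(T2) -> count=0 queue=[T2] holders={T6}
Step 3: wait(T4) -> count=0 queue=[T2,T4] holders={T6}
Step 4: signal(T6) -> count=0 queue=[T4] holders={T2}
Step 5: signal(T2) -> count=0 queue=[] holders={T4}
Step 6: wait(T6) -> count=0 queue=[T6] holders={T4}
Step 7: wait(T8) -> count=0 queue=[T6,T8] holders={T4}
Step 8: signal(T4) -> count=0 queue=[T8] holders={T6}
Step 9: wait(T5) -> count=0 queue=[T8,T5] holders={T6}
Step 10: signal(T6) -> count=0 queue=[T5] holders={T8}
Step 11: signal(T8) -> count=0 queue=[] holders={T5}
Step 12: signal(T5) -> count=1 queue=[] holders={none}
Step 13: wait(T8) -> count=0 queue=[] holders={T8}
Step 14: signal(T8) -> count=1 queue=[] holders={none}
Step 15: wait(T3) -> count=0 queue=[] holders={T3}
Step 16: wait(T2) -> count=0 queue=[T2] holders={T3}
Step 17: signal(T3) -> count=0 queue=[] holders={T2}
Step 18: signal(T2) -> count=1 queue=[] holders={none}
Final holders: {none} -> 0 thread(s)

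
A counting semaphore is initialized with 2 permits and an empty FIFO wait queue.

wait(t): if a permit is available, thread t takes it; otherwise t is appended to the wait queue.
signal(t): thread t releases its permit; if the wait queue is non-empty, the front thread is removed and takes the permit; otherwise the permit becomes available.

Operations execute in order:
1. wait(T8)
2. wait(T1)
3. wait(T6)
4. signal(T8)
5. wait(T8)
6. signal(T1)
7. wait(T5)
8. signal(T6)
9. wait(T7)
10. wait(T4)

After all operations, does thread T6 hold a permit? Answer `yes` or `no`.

Answer: no

Derivation:
Step 1: wait(T8) -> count=1 queue=[] holders={T8}
Step 2: wait(T1) -> count=0 queue=[] holders={T1,T8}
Step 3: wait(T6) -> count=0 queue=[T6] holders={T1,T8}
Step 4: signal(T8) -> count=0 queue=[] holders={T1,T6}
Step 5: wait(T8) -> count=0 queue=[T8] holders={T1,T6}
Step 6: signal(T1) -> count=0 queue=[] holders={T6,T8}
Step 7: wait(T5) -> count=0 queue=[T5] holders={T6,T8}
Step 8: signal(T6) -> count=0 queue=[] holders={T5,T8}
Step 9: wait(T7) -> count=0 queue=[T7] holders={T5,T8}
Step 10: wait(T4) -> count=0 queue=[T7,T4] holders={T5,T8}
Final holders: {T5,T8} -> T6 not in holders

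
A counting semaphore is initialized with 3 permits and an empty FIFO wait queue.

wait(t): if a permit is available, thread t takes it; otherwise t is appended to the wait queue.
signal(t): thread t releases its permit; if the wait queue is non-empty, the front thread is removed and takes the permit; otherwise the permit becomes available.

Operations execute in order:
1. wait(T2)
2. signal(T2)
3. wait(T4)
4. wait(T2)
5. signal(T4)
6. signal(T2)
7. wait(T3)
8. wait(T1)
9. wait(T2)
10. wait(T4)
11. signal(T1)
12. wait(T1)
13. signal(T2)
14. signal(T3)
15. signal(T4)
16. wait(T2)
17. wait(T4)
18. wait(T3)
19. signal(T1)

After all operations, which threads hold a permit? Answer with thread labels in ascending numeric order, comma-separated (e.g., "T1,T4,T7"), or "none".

Step 1: wait(T2) -> count=2 queue=[] holders={T2}
Step 2: signal(T2) -> count=3 queue=[] holders={none}
Step 3: wait(T4) -> count=2 queue=[] holders={T4}
Step 4: wait(T2) -> count=1 queue=[] holders={T2,T4}
Step 5: signal(T4) -> count=2 queue=[] holders={T2}
Step 6: signal(T2) -> count=3 queue=[] holders={none}
Step 7: wait(T3) -> count=2 queue=[] holders={T3}
Step 8: wait(T1) -> count=1 queue=[] holders={T1,T3}
Step 9: wait(T2) -> count=0 queue=[] holders={T1,T2,T3}
Step 10: wait(T4) -> count=0 queue=[T4] holders={T1,T2,T3}
Step 11: signal(T1) -> count=0 queue=[] holders={T2,T3,T4}
Step 12: wait(T1) -> count=0 queue=[T1] holders={T2,T3,T4}
Step 13: signal(T2) -> count=0 queue=[] holders={T1,T3,T4}
Step 14: signal(T3) -> count=1 queue=[] holders={T1,T4}
Step 15: signal(T4) -> count=2 queue=[] holders={T1}
Step 16: wait(T2) -> count=1 queue=[] holders={T1,T2}
Step 17: wait(T4) -> count=0 queue=[] holders={T1,T2,T4}
Step 18: wait(T3) -> count=0 queue=[T3] holders={T1,T2,T4}
Step 19: signal(T1) -> count=0 queue=[] holders={T2,T3,T4}
Final holders: T2,T3,T4

Answer: T2,T3,T4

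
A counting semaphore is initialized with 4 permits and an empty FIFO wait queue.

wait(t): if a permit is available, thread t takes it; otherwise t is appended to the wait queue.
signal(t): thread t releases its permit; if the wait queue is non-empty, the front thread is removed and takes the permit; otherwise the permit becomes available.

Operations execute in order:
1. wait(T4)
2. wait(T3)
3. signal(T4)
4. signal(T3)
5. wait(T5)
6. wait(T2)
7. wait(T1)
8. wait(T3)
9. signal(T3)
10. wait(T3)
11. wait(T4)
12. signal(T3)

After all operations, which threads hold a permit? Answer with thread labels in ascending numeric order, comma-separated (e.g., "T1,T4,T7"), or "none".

Step 1: wait(T4) -> count=3 queue=[] holders={T4}
Step 2: wait(T3) -> count=2 queue=[] holders={T3,T4}
Step 3: signal(T4) -> count=3 queue=[] holders={T3}
Step 4: signal(T3) -> count=4 queue=[] holders={none}
Step 5: wait(T5) -> count=3 queue=[] holders={T5}
Step 6: wait(T2) -> count=2 queue=[] holders={T2,T5}
Step 7: wait(T1) -> count=1 queue=[] holders={T1,T2,T5}
Step 8: wait(T3) -> count=0 queue=[] holders={T1,T2,T3,T5}
Step 9: signal(T3) -> count=1 queue=[] holders={T1,T2,T5}
Step 10: wait(T3) -> count=0 queue=[] holders={T1,T2,T3,T5}
Step 11: wait(T4) -> count=0 queue=[T4] holders={T1,T2,T3,T5}
Step 12: signal(T3) -> count=0 queue=[] holders={T1,T2,T4,T5}
Final holders: T1,T2,T4,T5

Answer: T1,T2,T4,T5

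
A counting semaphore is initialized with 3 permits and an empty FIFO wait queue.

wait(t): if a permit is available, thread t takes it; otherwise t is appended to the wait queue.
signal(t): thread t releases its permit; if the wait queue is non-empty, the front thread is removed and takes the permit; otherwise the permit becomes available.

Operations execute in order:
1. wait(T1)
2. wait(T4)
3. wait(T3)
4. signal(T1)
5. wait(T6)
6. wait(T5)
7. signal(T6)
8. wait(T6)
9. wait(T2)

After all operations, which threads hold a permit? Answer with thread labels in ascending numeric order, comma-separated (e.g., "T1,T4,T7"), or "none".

Step 1: wait(T1) -> count=2 queue=[] holders={T1}
Step 2: wait(T4) -> count=1 queue=[] holders={T1,T4}
Step 3: wait(T3) -> count=0 queue=[] holders={T1,T3,T4}
Step 4: signal(T1) -> count=1 queue=[] holders={T3,T4}
Step 5: wait(T6) -> count=0 queue=[] holders={T3,T4,T6}
Step 6: wait(T5) -> count=0 queue=[T5] holders={T3,T4,T6}
Step 7: signal(T6) -> count=0 queue=[] holders={T3,T4,T5}
Step 8: wait(T6) -> count=0 queue=[T6] holders={T3,T4,T5}
Step 9: wait(T2) -> count=0 queue=[T6,T2] holders={T3,T4,T5}
Final holders: T3,T4,T5

Answer: T3,T4,T5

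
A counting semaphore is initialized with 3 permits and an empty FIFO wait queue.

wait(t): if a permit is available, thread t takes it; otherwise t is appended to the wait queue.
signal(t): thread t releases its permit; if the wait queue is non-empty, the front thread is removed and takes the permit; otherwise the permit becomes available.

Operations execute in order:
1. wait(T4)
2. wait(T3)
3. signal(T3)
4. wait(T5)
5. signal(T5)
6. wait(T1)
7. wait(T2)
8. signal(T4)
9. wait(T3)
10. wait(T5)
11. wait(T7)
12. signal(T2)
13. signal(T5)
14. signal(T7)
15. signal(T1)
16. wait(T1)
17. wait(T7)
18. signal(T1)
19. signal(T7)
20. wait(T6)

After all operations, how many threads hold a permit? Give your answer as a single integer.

Step 1: wait(T4) -> count=2 queue=[] holders={T4}
Step 2: wait(T3) -> count=1 queue=[] holders={T3,T4}
Step 3: signal(T3) -> count=2 queue=[] holders={T4}
Step 4: wait(T5) -> count=1 queue=[] holders={T4,T5}
Step 5: signal(T5) -> count=2 queue=[] holders={T4}
Step 6: wait(T1) -> count=1 queue=[] holders={T1,T4}
Step 7: wait(T2) -> count=0 queue=[] holders={T1,T2,T4}
Step 8: signal(T4) -> count=1 queue=[] holders={T1,T2}
Step 9: wait(T3) -> count=0 queue=[] holders={T1,T2,T3}
Step 10: wait(T5) -> count=0 queue=[T5] holders={T1,T2,T3}
Step 11: wait(T7) -> count=0 queue=[T5,T7] holders={T1,T2,T3}
Step 12: signal(T2) -> count=0 queue=[T7] holders={T1,T3,T5}
Step 13: signal(T5) -> count=0 queue=[] holders={T1,T3,T7}
Step 14: signal(T7) -> count=1 queue=[] holders={T1,T3}
Step 15: signal(T1) -> count=2 queue=[] holders={T3}
Step 16: wait(T1) -> count=1 queue=[] holders={T1,T3}
Step 17: wait(T7) -> count=0 queue=[] holders={T1,T3,T7}
Step 18: signal(T1) -> count=1 queue=[] holders={T3,T7}
Step 19: signal(T7) -> count=2 queue=[] holders={T3}
Step 20: wait(T6) -> count=1 queue=[] holders={T3,T6}
Final holders: {T3,T6} -> 2 thread(s)

Answer: 2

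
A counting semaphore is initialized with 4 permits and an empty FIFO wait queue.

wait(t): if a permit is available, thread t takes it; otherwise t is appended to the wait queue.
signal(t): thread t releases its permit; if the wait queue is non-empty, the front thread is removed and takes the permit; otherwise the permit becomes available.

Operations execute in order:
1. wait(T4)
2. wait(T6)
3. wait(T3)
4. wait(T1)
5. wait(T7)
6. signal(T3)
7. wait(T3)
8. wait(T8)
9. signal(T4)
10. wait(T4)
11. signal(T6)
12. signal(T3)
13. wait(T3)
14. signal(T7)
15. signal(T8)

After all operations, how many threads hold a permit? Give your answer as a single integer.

Step 1: wait(T4) -> count=3 queue=[] holders={T4}
Step 2: wait(T6) -> count=2 queue=[] holders={T4,T6}
Step 3: wait(T3) -> count=1 queue=[] holders={T3,T4,T6}
Step 4: wait(T1) -> count=0 queue=[] holders={T1,T3,T4,T6}
Step 5: wait(T7) -> count=0 queue=[T7] holders={T1,T3,T4,T6}
Step 6: signal(T3) -> count=0 queue=[] holders={T1,T4,T6,T7}
Step 7: wait(T3) -> count=0 queue=[T3] holders={T1,T4,T6,T7}
Step 8: wait(T8) -> count=0 queue=[T3,T8] holders={T1,T4,T6,T7}
Step 9: signal(T4) -> count=0 queue=[T8] holders={T1,T3,T6,T7}
Step 10: wait(T4) -> count=0 queue=[T8,T4] holders={T1,T3,T6,T7}
Step 11: signal(T6) -> count=0 queue=[T4] holders={T1,T3,T7,T8}
Step 12: signal(T3) -> count=0 queue=[] holders={T1,T4,T7,T8}
Step 13: wait(T3) -> count=0 queue=[T3] holders={T1,T4,T7,T8}
Step 14: signal(T7) -> count=0 queue=[] holders={T1,T3,T4,T8}
Step 15: signal(T8) -> count=1 queue=[] holders={T1,T3,T4}
Final holders: {T1,T3,T4} -> 3 thread(s)

Answer: 3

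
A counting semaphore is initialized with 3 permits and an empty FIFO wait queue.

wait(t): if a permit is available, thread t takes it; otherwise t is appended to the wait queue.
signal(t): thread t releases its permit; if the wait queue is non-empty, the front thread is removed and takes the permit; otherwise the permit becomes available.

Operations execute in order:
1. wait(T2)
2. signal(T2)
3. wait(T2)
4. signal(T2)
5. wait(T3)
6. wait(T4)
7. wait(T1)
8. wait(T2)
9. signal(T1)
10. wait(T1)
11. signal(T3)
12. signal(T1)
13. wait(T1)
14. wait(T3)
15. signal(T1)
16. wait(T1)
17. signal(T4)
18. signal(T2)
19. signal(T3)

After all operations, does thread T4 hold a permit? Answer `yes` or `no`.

Step 1: wait(T2) -> count=2 queue=[] holders={T2}
Step 2: signal(T2) -> count=3 queue=[] holders={none}
Step 3: wait(T2) -> count=2 queue=[] holders={T2}
Step 4: signal(T2) -> count=3 queue=[] holders={none}
Step 5: wait(T3) -> count=2 queue=[] holders={T3}
Step 6: wait(T4) -> count=1 queue=[] holders={T3,T4}
Step 7: wait(T1) -> count=0 queue=[] holders={T1,T3,T4}
Step 8: wait(T2) -> count=0 queue=[T2] holders={T1,T3,T4}
Step 9: signal(T1) -> count=0 queue=[] holders={T2,T3,T4}
Step 10: wait(T1) -> count=0 queue=[T1] holders={T2,T3,T4}
Step 11: signal(T3) -> count=0 queue=[] holders={T1,T2,T4}
Step 12: signal(T1) -> count=1 queue=[] holders={T2,T4}
Step 13: wait(T1) -> count=0 queue=[] holders={T1,T2,T4}
Step 14: wait(T3) -> count=0 queue=[T3] holders={T1,T2,T4}
Step 15: signal(T1) -> count=0 queue=[] holders={T2,T3,T4}
Step 16: wait(T1) -> count=0 queue=[T1] holders={T2,T3,T4}
Step 17: signal(T4) -> count=0 queue=[] holders={T1,T2,T3}
Step 18: signal(T2) -> count=1 queue=[] holders={T1,T3}
Step 19: signal(T3) -> count=2 queue=[] holders={T1}
Final holders: {T1} -> T4 not in holders

Answer: no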